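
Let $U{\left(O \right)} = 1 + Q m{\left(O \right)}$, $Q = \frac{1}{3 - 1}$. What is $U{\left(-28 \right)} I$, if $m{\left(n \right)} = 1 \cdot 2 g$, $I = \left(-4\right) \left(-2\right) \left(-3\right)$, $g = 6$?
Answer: $-168$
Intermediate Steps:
$I = -24$ ($I = 8 \left(-3\right) = -24$)
$Q = \frac{1}{2} \approx 0.5$
$m{\left(n \right)} = 12$ ($m{\left(n \right)} = 1 \cdot 2 \cdot 6 = 2 \cdot 6 = 12$)
$U{\left(O \right)} = 7$ ($U{\left(O \right)} = 1 + \frac{1}{2} \cdot 12 = 1 + 6 = 7$)
$U{\left(-28 \right)} I = 7 \left(-24\right) = -168$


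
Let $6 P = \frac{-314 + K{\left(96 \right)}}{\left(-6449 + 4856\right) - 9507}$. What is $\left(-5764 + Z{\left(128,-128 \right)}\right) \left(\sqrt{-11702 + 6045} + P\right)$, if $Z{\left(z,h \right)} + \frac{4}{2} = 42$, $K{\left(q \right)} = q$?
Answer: $- \frac{17331}{925} - 5724 i \sqrt{5657} \approx -18.736 - 4.3052 \cdot 10^{5} i$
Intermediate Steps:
$Z{\left(z,h \right)} = 40$ ($Z{\left(z,h \right)} = -2 + 42 = 40$)
$P = \frac{109}{33300}$ ($P = \frac{\left(-314 + 96\right) \frac{1}{\left(-6449 + 4856\right) - 9507}}{6} = \frac{\left(-218\right) \frac{1}{-1593 - 9507}}{6} = \frac{\left(-218\right) \frac{1}{-11100}}{6} = \frac{\left(-218\right) \left(- \frac{1}{11100}\right)}{6} = \frac{1}{6} \cdot \frac{109}{5550} = \frac{109}{33300} \approx 0.0032733$)
$\left(-5764 + Z{\left(128,-128 \right)}\right) \left(\sqrt{-11702 + 6045} + P\right) = \left(-5764 + 40\right) \left(\sqrt{-11702 + 6045} + \frac{109}{33300}\right) = - 5724 \left(\sqrt{-5657} + \frac{109}{33300}\right) = - 5724 \left(i \sqrt{5657} + \frac{109}{33300}\right) = - 5724 \left(\frac{109}{33300} + i \sqrt{5657}\right) = - \frac{17331}{925} - 5724 i \sqrt{5657}$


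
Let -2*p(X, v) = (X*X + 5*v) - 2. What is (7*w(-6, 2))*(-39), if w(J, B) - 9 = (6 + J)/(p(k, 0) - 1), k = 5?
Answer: -2457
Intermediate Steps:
p(X, v) = 1 - 5*v/2 - X**2/2 (p(X, v) = -((X*X + 5*v) - 2)/2 = -((X**2 + 5*v) - 2)/2 = -(-2 + X**2 + 5*v)/2 = 1 - 5*v/2 - X**2/2)
w(J, B) = 213/25 - 2*J/25 (w(J, B) = 9 + (6 + J)/((1 - 5/2*0 - 1/2*5**2) - 1) = 9 + (6 + J)/((1 + 0 - 1/2*25) - 1) = 9 + (6 + J)/((1 + 0 - 25/2) - 1) = 9 + (6 + J)/(-23/2 - 1) = 9 + (6 + J)/(-25/2) = 9 - 2*(6 + J)/25 = 9 + (-12/25 - 2*J/25) = 213/25 - 2*J/25)
(7*w(-6, 2))*(-39) = (7*(213/25 - 2/25*(-6)))*(-39) = (7*(213/25 + 12/25))*(-39) = (7*9)*(-39) = 63*(-39) = -2457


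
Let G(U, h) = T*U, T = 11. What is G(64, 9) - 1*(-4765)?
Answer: 5469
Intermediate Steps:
G(U, h) = 11*U
G(64, 9) - 1*(-4765) = 11*64 - 1*(-4765) = 704 + 4765 = 5469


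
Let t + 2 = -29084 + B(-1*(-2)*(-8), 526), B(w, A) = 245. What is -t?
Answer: 28841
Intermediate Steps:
t = -28841 (t = -2 + (-29084 + 245) = -2 - 28839 = -28841)
-t = -1*(-28841) = 28841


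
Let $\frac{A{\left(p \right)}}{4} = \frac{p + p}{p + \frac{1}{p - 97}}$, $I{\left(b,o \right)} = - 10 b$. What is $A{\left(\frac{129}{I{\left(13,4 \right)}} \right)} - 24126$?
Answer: $- \frac{40041586458}{1660231} \approx -24118.0$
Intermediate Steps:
$A{\left(p \right)} = \frac{8 p}{p + \frac{1}{-97 + p}}$ ($A{\left(p \right)} = 4 \frac{p + p}{p + \frac{1}{p - 97}} = 4 \frac{2 p}{p + \frac{1}{-97 + p}} = \frac{8 p}{p + \frac{1}{-97 + p}}$)
$A{\left(\frac{129}{I{\left(13,4 \right)}} \right)} - 24126 = \frac{8 \frac{129}{\left(-10\right) 13} \left(-97 + \frac{129}{\left(-10\right) 13}\right)}{1 + \left(\frac{129}{\left(-10\right) 13}\right)^{2} - 97 \frac{129}{\left(-10\right) 13}} - 24126 = \frac{8 \frac{129}{-130} \left(-97 + \frac{129}{-130}\right)}{1 + \left(\frac{129}{-130}\right)^{2} - 97 \frac{129}{-130}} - 24126 = \frac{8 \cdot 129 \left(- \frac{1}{130}\right) \left(-97 + 129 \left(- \frac{1}{130}\right)\right)}{1 + \left(129 \left(- \frac{1}{130}\right)\right)^{2} - 97 \cdot 129 \left(- \frac{1}{130}\right)} - 24126 = 8 \left(- \frac{129}{130}\right) \frac{1}{1 + \left(- \frac{129}{130}\right)^{2} - - \frac{12513}{130}} \left(-97 - \frac{129}{130}\right) - 24126 = 8 \left(- \frac{129}{130}\right) \frac{1}{1 + \frac{16641}{16900} + \frac{12513}{130}} \left(- \frac{12739}{130}\right) - 24126 = 8 \left(- \frac{129}{130}\right) \frac{1}{\frac{1660231}{16900}} \left(- \frac{12739}{130}\right) - 24126 = 8 \left(- \frac{129}{130}\right) \frac{16900}{1660231} \left(- \frac{12739}{130}\right) - 24126 = \frac{13146648}{1660231} - 24126 = - \frac{40041586458}{1660231}$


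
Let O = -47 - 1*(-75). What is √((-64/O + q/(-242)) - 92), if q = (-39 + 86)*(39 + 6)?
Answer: 5*I*√97734/154 ≈ 10.15*I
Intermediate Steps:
q = 2115 (q = 47*45 = 2115)
O = 28 (O = -47 + 75 = 28)
√((-64/O + q/(-242)) - 92) = √((-64/28 + 2115/(-242)) - 92) = √((-64*1/28 + 2115*(-1/242)) - 92) = √((-16/7 - 2115/242) - 92) = √(-18677/1694 - 92) = √(-174525/1694) = 5*I*√97734/154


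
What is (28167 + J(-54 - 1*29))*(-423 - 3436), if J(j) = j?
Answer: -108376156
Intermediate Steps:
(28167 + J(-54 - 1*29))*(-423 - 3436) = (28167 + (-54 - 1*29))*(-423 - 3436) = (28167 + (-54 - 29))*(-3859) = (28167 - 83)*(-3859) = 28084*(-3859) = -108376156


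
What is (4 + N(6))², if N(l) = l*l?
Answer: 1600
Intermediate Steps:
N(l) = l²
(4 + N(6))² = (4 + 6²)² = (4 + 36)² = 40² = 1600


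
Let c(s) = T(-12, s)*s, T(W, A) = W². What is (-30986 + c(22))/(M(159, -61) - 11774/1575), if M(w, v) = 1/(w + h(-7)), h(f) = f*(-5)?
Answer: 1214255700/326083 ≈ 3723.8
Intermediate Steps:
h(f) = -5*f
M(w, v) = 1/(35 + w) (M(w, v) = 1/(w - 5*(-7)) = 1/(w + 35) = 1/(35 + w))
c(s) = 144*s (c(s) = (-12)²*s = 144*s)
(-30986 + c(22))/(M(159, -61) - 11774/1575) = (-30986 + 144*22)/(1/(35 + 159) - 11774/1575) = (-30986 + 3168)/(1/194 - 11774*1/1575) = -27818/(1/194 - 1682/225) = -27818/(-326083/43650) = -27818*(-43650/326083) = 1214255700/326083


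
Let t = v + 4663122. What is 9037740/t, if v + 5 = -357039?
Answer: 4518870/2153039 ≈ 2.0988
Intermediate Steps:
v = -357044 (v = -5 - 357039 = -357044)
t = 4306078 (t = -357044 + 4663122 = 4306078)
9037740/t = 9037740/4306078 = 9037740*(1/4306078) = 4518870/2153039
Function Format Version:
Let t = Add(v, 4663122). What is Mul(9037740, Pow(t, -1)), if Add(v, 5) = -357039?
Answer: Rational(4518870, 2153039) ≈ 2.0988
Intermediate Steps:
v = -357044 (v = Add(-5, -357039) = -357044)
t = 4306078 (t = Add(-357044, 4663122) = 4306078)
Mul(9037740, Pow(t, -1)) = Mul(9037740, Pow(4306078, -1)) = Mul(9037740, Rational(1, 4306078)) = Rational(4518870, 2153039)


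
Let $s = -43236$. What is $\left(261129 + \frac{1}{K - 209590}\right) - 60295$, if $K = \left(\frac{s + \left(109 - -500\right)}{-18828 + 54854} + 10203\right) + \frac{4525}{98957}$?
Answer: $\frac{142757561212301924100}{710823671369723} \approx 2.0083 \cdot 10^{5}$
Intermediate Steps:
$K = \frac{36369893648657}{3565024882}$ ($K = \left(\frac{-43236 + \left(109 - -500\right)}{-18828 + 54854} + 10203\right) + \frac{4525}{98957} = \left(\frac{-43236 + \left(109 + 500\right)}{36026} + 10203\right) + 4525 \cdot \frac{1}{98957} = \left(\left(-43236 + 609\right) \frac{1}{36026} + 10203\right) + \frac{4525}{98957} = \left(\left(-42627\right) \frac{1}{36026} + 10203\right) + \frac{4525}{98957} = \left(- \frac{42627}{36026} + 10203\right) + \frac{4525}{98957} = \frac{367530651}{36026} + \frac{4525}{98957} = \frac{36369893648657}{3565024882} \approx 10202.0$)
$\left(261129 + \frac{1}{K - 209590}\right) - 60295 = \left(261129 + \frac{1}{\frac{36369893648657}{3565024882} - 209590}\right) - 60295 = \left(261129 + \frac{1}{- \frac{710823671369723}{3565024882}}\right) - 60295 = \left(261129 - \frac{3565024882}{710823671369723}\right) - 60295 = \frac{185616674477539372385}{710823671369723} - 60295 = \frac{142757561212301924100}{710823671369723}$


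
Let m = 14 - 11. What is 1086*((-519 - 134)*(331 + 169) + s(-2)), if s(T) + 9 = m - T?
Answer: -354583344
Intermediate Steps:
m = 3
s(T) = -6 - T (s(T) = -9 + (3 - T) = -6 - T)
1086*((-519 - 134)*(331 + 169) + s(-2)) = 1086*((-519 - 134)*(331 + 169) + (-6 - 1*(-2))) = 1086*(-653*500 + (-6 + 2)) = 1086*(-326500 - 4) = 1086*(-326504) = -354583344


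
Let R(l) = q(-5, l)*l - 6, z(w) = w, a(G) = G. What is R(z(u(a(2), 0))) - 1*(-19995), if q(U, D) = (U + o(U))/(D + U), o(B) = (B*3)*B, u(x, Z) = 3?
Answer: 19884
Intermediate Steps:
o(B) = 3*B**2 (o(B) = (3*B)*B = 3*B**2)
q(U, D) = (U + 3*U**2)/(D + U)
R(l) = -6 + 70*l/(-5 + l) (R(l) = (-5*(1 + 3*(-5))/(l - 5))*l - 6 = (-5*(1 - 15)/(-5 + l))*l - 6 = (-5*(-14)/(-5 + l))*l - 6 = (70/(-5 + l))*l - 6 = 70*l/(-5 + l) - 6 = -6 + 70*l/(-5 + l))
R(z(u(a(2), 0))) - 1*(-19995) = 2*(15 + 32*3)/(-5 + 3) - 1*(-19995) = 2*(15 + 96)/(-2) + 19995 = 2*(-1/2)*111 + 19995 = -111 + 19995 = 19884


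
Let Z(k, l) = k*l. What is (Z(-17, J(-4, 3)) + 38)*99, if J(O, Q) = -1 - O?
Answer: -1287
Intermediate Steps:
(Z(-17, J(-4, 3)) + 38)*99 = (-17*(-1 - 1*(-4)) + 38)*99 = (-17*(-1 + 4) + 38)*99 = (-17*3 + 38)*99 = (-51 + 38)*99 = -13*99 = -1287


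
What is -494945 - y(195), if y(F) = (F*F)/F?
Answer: -495140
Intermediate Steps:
y(F) = F (y(F) = F²/F = F)
-494945 - y(195) = -494945 - 1*195 = -494945 - 195 = -495140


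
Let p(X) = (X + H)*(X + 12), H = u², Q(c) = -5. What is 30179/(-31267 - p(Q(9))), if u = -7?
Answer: -30179/31575 ≈ -0.95579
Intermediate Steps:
H = 49 (H = (-7)² = 49)
p(X) = (12 + X)*(49 + X) (p(X) = (X + 49)*(X + 12) = (49 + X)*(12 + X) = (12 + X)*(49 + X))
30179/(-31267 - p(Q(9))) = 30179/(-31267 - (588 + (-5)² + 61*(-5))) = 30179/(-31267 - (588 + 25 - 305)) = 30179/(-31267 - 1*308) = 30179/(-31267 - 308) = 30179/(-31575) = 30179*(-1/31575) = -30179/31575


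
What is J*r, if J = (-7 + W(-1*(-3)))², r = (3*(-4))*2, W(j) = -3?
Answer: -2400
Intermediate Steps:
r = -24 (r = -12*2 = -24)
J = 100 (J = (-7 - 3)² = (-10)² = 100)
J*r = 100*(-24) = -2400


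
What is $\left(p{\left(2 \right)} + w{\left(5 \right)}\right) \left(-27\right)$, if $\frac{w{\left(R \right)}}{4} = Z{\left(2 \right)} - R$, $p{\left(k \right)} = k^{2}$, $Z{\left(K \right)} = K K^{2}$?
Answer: $-432$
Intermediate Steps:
$Z{\left(K \right)} = K^{3}$
$w{\left(R \right)} = 32 - 4 R$ ($w{\left(R \right)} = 4 \left(2^{3} - R\right) = 4 \left(8 - R\right) = 32 - 4 R$)
$\left(p{\left(2 \right)} + w{\left(5 \right)}\right) \left(-27\right) = \left(2^{2} + \left(32 - 20\right)\right) \left(-27\right) = \left(4 + \left(32 - 20\right)\right) \left(-27\right) = \left(4 + 12\right) \left(-27\right) = 16 \left(-27\right) = -432$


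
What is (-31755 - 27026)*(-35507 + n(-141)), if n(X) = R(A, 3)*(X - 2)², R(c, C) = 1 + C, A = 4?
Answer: -2720913709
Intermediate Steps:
n(X) = 4*(-2 + X)² (n(X) = (1 + 3)*(X - 2)² = 4*(-2 + X)²)
(-31755 - 27026)*(-35507 + n(-141)) = (-31755 - 27026)*(-35507 + 4*(-2 - 141)²) = -58781*(-35507 + 4*(-143)²) = -58781*(-35507 + 4*20449) = -58781*(-35507 + 81796) = -58781*46289 = -2720913709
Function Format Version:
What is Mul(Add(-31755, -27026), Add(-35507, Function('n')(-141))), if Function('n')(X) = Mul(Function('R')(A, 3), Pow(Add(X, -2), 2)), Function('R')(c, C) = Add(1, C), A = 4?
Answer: -2720913709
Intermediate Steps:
Function('n')(X) = Mul(4, Pow(Add(-2, X), 2)) (Function('n')(X) = Mul(Add(1, 3), Pow(Add(X, -2), 2)) = Mul(4, Pow(Add(-2, X), 2)))
Mul(Add(-31755, -27026), Add(-35507, Function('n')(-141))) = Mul(Add(-31755, -27026), Add(-35507, Mul(4, Pow(Add(-2, -141), 2)))) = Mul(-58781, Add(-35507, Mul(4, Pow(-143, 2)))) = Mul(-58781, Add(-35507, Mul(4, 20449))) = Mul(-58781, Add(-35507, 81796)) = Mul(-58781, 46289) = -2720913709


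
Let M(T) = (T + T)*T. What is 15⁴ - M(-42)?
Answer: 47097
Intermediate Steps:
M(T) = 2*T² (M(T) = (2*T)*T = 2*T²)
15⁴ - M(-42) = 15⁴ - 2*(-42)² = 50625 - 2*1764 = 50625 - 1*3528 = 50625 - 3528 = 47097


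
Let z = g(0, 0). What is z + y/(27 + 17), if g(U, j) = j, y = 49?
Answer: 49/44 ≈ 1.1136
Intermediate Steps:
z = 0
z + y/(27 + 17) = 0 + 49/(27 + 17) = 0 + 49/44 = 49/44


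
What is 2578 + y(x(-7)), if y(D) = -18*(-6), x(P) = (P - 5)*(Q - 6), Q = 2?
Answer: 2686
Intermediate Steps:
x(P) = 20 - 4*P (x(P) = (P - 5)*(2 - 6) = (-5 + P)*(-4) = 20 - 4*P)
y(D) = 108
2578 + y(x(-7)) = 2578 + 108 = 2686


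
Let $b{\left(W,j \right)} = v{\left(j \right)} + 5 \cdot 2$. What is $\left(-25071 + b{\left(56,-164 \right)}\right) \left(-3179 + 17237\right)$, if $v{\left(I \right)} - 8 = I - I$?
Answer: $-352195074$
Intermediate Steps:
$v{\left(I \right)} = 8$ ($v{\left(I \right)} = 8 + \left(I - I\right) = 8 + 0 = 8$)
$b{\left(W,j \right)} = 18$ ($b{\left(W,j \right)} = 8 + 5 \cdot 2 = 8 + 10 = 18$)
$\left(-25071 + b{\left(56,-164 \right)}\right) \left(-3179 + 17237\right) = \left(-25071 + 18\right) \left(-3179 + 17237\right) = \left(-25053\right) 14058 = -352195074$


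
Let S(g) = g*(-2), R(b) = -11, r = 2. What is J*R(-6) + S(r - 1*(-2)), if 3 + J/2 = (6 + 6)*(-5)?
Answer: 1378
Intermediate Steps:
J = -126 (J = -6 + 2*((6 + 6)*(-5)) = -6 + 2*(12*(-5)) = -6 + 2*(-60) = -6 - 120 = -126)
S(g) = -2*g
J*R(-6) + S(r - 1*(-2)) = -126*(-11) - 2*(2 - 1*(-2)) = 1386 - 2*(2 + 2) = 1386 - 2*4 = 1386 - 8 = 1378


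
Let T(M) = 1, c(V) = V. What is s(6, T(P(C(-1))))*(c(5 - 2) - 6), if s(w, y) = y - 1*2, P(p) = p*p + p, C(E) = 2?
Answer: 3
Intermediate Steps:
P(p) = p + p**2 (P(p) = p**2 + p = p + p**2)
s(w, y) = -2 + y (s(w, y) = y - 2 = -2 + y)
s(6, T(P(C(-1))))*(c(5 - 2) - 6) = (-2 + 1)*((5 - 2) - 6) = -(3 - 6) = -1*(-3) = 3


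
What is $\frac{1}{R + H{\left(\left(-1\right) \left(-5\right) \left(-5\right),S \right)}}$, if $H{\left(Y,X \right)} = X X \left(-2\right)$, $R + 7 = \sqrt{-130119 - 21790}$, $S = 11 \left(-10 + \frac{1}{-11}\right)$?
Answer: $- \frac{24649}{607725110} - \frac{i \sqrt{151909}}{607725110} \approx -4.0559 \cdot 10^{-5} - 6.4133 \cdot 10^{-7} i$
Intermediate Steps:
$S = -111$ ($S = 11 \left(-10 - \frac{1}{11}\right) = 11 \left(- \frac{111}{11}\right) = -111$)
$R = -7 + i \sqrt{151909}$ ($R = -7 + \sqrt{-130119 - 21790} = -7 + \sqrt{-151909} = -7 + i \sqrt{151909} \approx -7.0 + 389.75 i$)
$H{\left(Y,X \right)} = - 2 X^{2}$ ($H{\left(Y,X \right)} = X^{2} \left(-2\right) = - 2 X^{2}$)
$\frac{1}{R + H{\left(\left(-1\right) \left(-5\right) \left(-5\right),S \right)}} = \frac{1}{\left(-7 + i \sqrt{151909}\right) - 2 \left(-111\right)^{2}} = \frac{1}{\left(-7 + i \sqrt{151909}\right) - 24642} = \frac{1}{-24649 + i \sqrt{151909}}$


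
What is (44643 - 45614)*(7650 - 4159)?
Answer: -3389761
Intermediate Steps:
(44643 - 45614)*(7650 - 4159) = -971*3491 = -3389761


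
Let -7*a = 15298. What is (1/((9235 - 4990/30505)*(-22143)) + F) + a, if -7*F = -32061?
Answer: 20913101106077626/8733025576737 ≈ 2394.7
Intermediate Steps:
a = -15298/7 (a = -⅐*15298 = -15298/7 ≈ -2185.4)
F = 32061/7 (F = -⅐*(-32061) = 32061/7 ≈ 4580.1)
(1/((9235 - 4990/30505)*(-22143)) + F) + a = (1/((9235 - 4990/30505)*(-22143)) + 32061/7) - 15298/7 = (-1/22143/(9235 - 4990*1/30505) + 32061/7) - 15298/7 = (-1/22143/(9235 - 998/6101) + 32061/7) - 15298/7 = (-1/22143/(56341737/6101) + 32061/7) - 15298/7 = ((6101/56341737)*(-1/22143) + 32061/7) - 15298/7 = (-6101/1247575082391 + 32061/7) - 15298/7 = 39998504716495144/8733025576737 - 15298/7 = 20913101106077626/8733025576737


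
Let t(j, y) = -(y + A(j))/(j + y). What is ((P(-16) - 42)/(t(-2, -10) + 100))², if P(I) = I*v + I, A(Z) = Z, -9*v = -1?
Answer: 289444/793881 ≈ 0.36459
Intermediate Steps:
v = ⅑ (v = -⅑*(-1) = ⅑ ≈ 0.11111)
P(I) = 10*I/9 (P(I) = I*(⅑) + I = I/9 + I = 10*I/9)
t(j, y) = -1 (t(j, y) = -(y + j)/(j + y) = -(j + y)/(j + y) = -1*1 = -1)
((P(-16) - 42)/(t(-2, -10) + 100))² = (((10/9)*(-16) - 42)/(-1 + 100))² = ((-160/9 - 42)/99)² = (-538/9*1/99)² = (-538/891)² = 289444/793881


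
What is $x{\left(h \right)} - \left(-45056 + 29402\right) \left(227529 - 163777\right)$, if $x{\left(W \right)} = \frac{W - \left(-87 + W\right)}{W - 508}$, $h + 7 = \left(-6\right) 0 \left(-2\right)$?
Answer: $\frac{513956511033}{515} \approx 9.9797 \cdot 10^{8}$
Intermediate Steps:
$h = -7$ ($h = -7 + \left(-6\right) 0 \left(-2\right) = -7 + 0 \left(-2\right) = -7 + 0 = -7$)
$x{\left(W \right)} = \frac{87}{-508 + W}$
$x{\left(h \right)} - \left(-45056 + 29402\right) \left(227529 - 163777\right) = \frac{87}{-508 - 7} - \left(-45056 + 29402\right) \left(227529 - 163777\right) = \frac{87}{-515} - \left(-15654\right) 63752 = 87 \left(- \frac{1}{515}\right) - -997973808 = - \frac{87}{515} + 997973808 = \frac{513956511033}{515}$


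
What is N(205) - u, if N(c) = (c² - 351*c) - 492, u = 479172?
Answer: -509594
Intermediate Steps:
N(c) = -492 + c² - 351*c
N(205) - u = (-492 + 205² - 351*205) - 1*479172 = (-492 + 42025 - 71955) - 479172 = -30422 - 479172 = -509594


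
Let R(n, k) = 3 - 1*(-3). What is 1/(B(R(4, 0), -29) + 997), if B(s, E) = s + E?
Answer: 1/974 ≈ 0.0010267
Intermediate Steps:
R(n, k) = 6 (R(n, k) = 3 + 3 = 6)
B(s, E) = E + s
1/(B(R(4, 0), -29) + 997) = 1/((-29 + 6) + 997) = 1/(-23 + 997) = 1/974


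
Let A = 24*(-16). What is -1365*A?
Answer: 524160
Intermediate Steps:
A = -384
-1365*A = -1365*(-384) = 524160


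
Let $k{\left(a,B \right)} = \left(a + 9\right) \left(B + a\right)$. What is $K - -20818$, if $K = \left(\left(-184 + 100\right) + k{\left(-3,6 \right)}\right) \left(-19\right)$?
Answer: $22072$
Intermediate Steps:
$k{\left(a,B \right)} = \left(9 + a\right) \left(B + a\right)$
$K = 1254$ ($K = \left(\left(-184 + 100\right) + \left(\left(-3\right)^{2} + 9 \cdot 6 + 9 \left(-3\right) + 6 \left(-3\right)\right)\right) \left(-19\right) = \left(-84 + \left(9 + 54 - 27 - 18\right)\right) \left(-19\right) = \left(-84 + 18\right) \left(-19\right) = \left(-66\right) \left(-19\right) = 1254$)
$K - -20818 = 1254 - -20818 = 1254 + 20818 = 22072$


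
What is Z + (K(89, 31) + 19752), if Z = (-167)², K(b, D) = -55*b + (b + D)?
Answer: 42866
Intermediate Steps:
K(b, D) = D - 54*b (K(b, D) = -55*b + (D + b) = D - 54*b)
Z = 27889
Z + (K(89, 31) + 19752) = 27889 + ((31 - 54*89) + 19752) = 27889 + ((31 - 4806) + 19752) = 27889 + (-4775 + 19752) = 27889 + 14977 = 42866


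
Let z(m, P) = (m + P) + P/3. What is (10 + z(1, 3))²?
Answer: 225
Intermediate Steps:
z(m, P) = m + 4*P/3 (z(m, P) = (P + m) + P*(⅓) = (P + m) + P/3 = m + 4*P/3)
(10 + z(1, 3))² = (10 + (1 + (4/3)*3))² = (10 + (1 + 4))² = (10 + 5)² = 15² = 225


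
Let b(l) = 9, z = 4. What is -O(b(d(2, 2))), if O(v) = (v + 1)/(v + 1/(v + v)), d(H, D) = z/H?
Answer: -180/163 ≈ -1.1043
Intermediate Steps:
d(H, D) = 4/H
O(v) = (1 + v)/(v + 1/(2*v))
-O(b(d(2, 2))) = -2*9*(1 + 9)/(1 + 2*9²) = -2*9*10/(1 + 2*81) = -2*9*10/(1 + 162) = -2*9*10/163 = -1*180/163 = -180/163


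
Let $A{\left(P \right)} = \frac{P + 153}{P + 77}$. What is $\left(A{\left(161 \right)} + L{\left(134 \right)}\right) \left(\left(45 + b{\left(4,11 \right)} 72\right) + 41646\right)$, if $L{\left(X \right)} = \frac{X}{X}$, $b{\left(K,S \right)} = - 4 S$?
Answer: $\frac{10632348}{119} \approx 89348.0$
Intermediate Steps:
$A{\left(P \right)} = \frac{153 + P}{77 + P}$
$L{\left(X \right)} = 1$
$\left(A{\left(161 \right)} + L{\left(134 \right)}\right) \left(\left(45 + b{\left(4,11 \right)} 72\right) + 41646\right) = \left(\frac{153 + 161}{77 + 161} + 1\right) \left(\left(45 + \left(-4\right) 11 \cdot 72\right) + 41646\right) = \left(\frac{1}{238} \cdot 314 + 1\right) \left(\left(45 - 3168\right) + 41646\right) = \left(\frac{157}{119} + 1\right) \left(-3123 + 41646\right) = \frac{276}{119} \cdot 38523 = \frac{10632348}{119}$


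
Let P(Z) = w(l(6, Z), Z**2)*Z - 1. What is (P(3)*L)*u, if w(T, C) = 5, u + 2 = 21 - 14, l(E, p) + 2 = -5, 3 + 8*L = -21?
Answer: -210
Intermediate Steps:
L = -3 (L = -3/8 + (1/8)*(-21) = -3/8 - 21/8 = -3)
l(E, p) = -7 (l(E, p) = -2 - 5 = -7)
u = 5 (u = -2 + (21 - 14) = -2 + 7 = 5)
P(Z) = -1 + 5*Z (P(Z) = 5*Z - 1 = -1 + 5*Z)
(P(3)*L)*u = ((-1 + 5*3)*(-3))*5 = ((-1 + 15)*(-3))*5 = (14*(-3))*5 = -42*5 = -210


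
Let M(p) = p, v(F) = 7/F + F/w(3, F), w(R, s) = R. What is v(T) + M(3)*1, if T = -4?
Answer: -1/12 ≈ -0.083333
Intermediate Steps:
v(F) = 7/F + F/3
v(T) + M(3)*1 = (7/(-4) + (1/3)*(-4)) + 3*1 = (7*(-1/4) - 4/3) + 3 = (-7/4 - 4/3) + 3 = -37/12 + 3 = -1/12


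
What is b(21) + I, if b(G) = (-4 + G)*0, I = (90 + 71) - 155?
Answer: 6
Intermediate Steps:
I = 6 (I = 161 - 155 = 6)
b(G) = 0
b(21) + I = 0 + 6 = 6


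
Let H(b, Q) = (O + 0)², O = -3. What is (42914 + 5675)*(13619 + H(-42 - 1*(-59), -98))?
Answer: 662170892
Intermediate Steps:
H(b, Q) = 9 (H(b, Q) = (-3 + 0)² = (-3)² = 9)
(42914 + 5675)*(13619 + H(-42 - 1*(-59), -98)) = (42914 + 5675)*(13619 + 9) = 48589*13628 = 662170892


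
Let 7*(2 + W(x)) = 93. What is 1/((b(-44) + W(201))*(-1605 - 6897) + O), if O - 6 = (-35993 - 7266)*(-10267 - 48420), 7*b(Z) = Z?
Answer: 1/2538698429 ≈ 3.9390e-10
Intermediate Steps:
W(x) = 79/7 (W(x) = -2 + (⅐)*93 = -2 + 93/7 = 79/7)
b(Z) = Z/7
O = 2538740939 (O = 6 + (-35993 - 7266)*(-10267 - 48420) = 6 - 43259*(-58687) = 6 + 2538740933 = 2538740939)
1/((b(-44) + W(201))*(-1605 - 6897) + O) = 1/(((⅐)*(-44) + 79/7)*(-1605 - 6897) + 2538740939) = 1/((-44/7 + 79/7)*(-8502) + 2538740939) = 1/(5*(-8502) + 2538740939) = 1/(-42510 + 2538740939) = 1/2538698429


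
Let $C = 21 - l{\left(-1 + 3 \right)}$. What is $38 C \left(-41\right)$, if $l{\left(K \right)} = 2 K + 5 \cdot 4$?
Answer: $4674$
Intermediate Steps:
$l{\left(K \right)} = 20 + 2 K$ ($l{\left(K \right)} = 2 K + 20 = 20 + 2 K$)
$C = -3$ ($C = 21 - \left(20 + 2 \left(-1 + 3\right)\right) = 21 - \left(20 + 2 \cdot 2\right) = 21 - \left(20 + 4\right) = 21 - 24 = -3$)
$38 C \left(-41\right) = 38 \left(-3\right) \left(-41\right) = \left(-114\right) \left(-41\right) = 4674$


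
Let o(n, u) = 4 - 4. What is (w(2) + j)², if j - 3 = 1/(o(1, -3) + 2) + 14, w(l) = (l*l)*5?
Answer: 5625/4 ≈ 1406.3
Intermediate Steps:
o(n, u) = 0
w(l) = 5*l² (w(l) = l²*5 = 5*l²)
j = 35/2 (j = 3 + (1/(0 + 2) + 14) = 3 + (1/2 + 14) = 3 + (½ + 14) = 3 + 29/2 = 35/2 ≈ 17.500)
(w(2) + j)² = (5*2² + 35/2)² = (5*4 + 35/2)² = (20 + 35/2)² = (75/2)² = 5625/4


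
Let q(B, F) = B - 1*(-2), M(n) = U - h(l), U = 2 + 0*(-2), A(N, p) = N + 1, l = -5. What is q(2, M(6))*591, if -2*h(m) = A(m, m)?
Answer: 2364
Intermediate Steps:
A(N, p) = 1 + N
h(m) = -1/2 - m/2 (h(m) = -(1 + m)/2 = -1/2 - m/2)
U = 2 (U = 2 + 0 = 2)
M(n) = 0 (M(n) = 2 - (-1/2 - 1/2*(-5)) = 2 - (-1/2 + 5/2) = 2 - 1*2 = 2 - 2 = 0)
q(B, F) = 2 + B (q(B, F) = B + 2 = 2 + B)
q(2, M(6))*591 = (2 + 2)*591 = 4*591 = 2364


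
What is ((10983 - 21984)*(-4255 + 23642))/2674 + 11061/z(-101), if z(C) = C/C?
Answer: -183699273/2674 ≈ -68698.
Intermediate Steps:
z(C) = 1
((10983 - 21984)*(-4255 + 23642))/2674 + 11061/z(-101) = ((10983 - 21984)*(-4255 + 23642))/2674 + 11061/1 = -11001*19387*(1/2674) + 11061*1 = -213276387*1/2674 + 11061 = -213276387/2674 + 11061 = -183699273/2674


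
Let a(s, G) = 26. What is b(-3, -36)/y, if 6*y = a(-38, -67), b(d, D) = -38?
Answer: -114/13 ≈ -8.7692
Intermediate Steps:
y = 13/3 (y = (1/6)*26 = 13/3 ≈ 4.3333)
b(-3, -36)/y = -38/13/3 = -38*3/13 = -114/13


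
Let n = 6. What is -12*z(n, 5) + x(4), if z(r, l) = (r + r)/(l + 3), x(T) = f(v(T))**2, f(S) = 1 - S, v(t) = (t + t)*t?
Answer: 943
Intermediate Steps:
v(t) = 2*t**2 (v(t) = (2*t)*t = 2*t**2)
x(T) = (1 - 2*T**2)**2
z(r, l) = 2*r/(3 + l) (z(r, l) = (2*r)/(3 + l) = 2*r/(3 + l))
-12*z(n, 5) + x(4) = -24*6/(3 + 5) + (-1 + 2*4**2)**2 = -24*6/8 + (-1 + 2*16)**2 = -24*6/8 + (-1 + 32)**2 = -12*3/2 + 31**2 = -18 + 961 = 943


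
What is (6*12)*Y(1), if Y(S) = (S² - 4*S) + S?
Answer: -144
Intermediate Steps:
Y(S) = S² - 3*S
(6*12)*Y(1) = (6*12)*(1*(-3 + 1)) = 72*(1*(-2)) = 72*(-2) = -144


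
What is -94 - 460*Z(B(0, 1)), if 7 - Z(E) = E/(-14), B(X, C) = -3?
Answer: -22508/7 ≈ -3215.4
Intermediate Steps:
Z(E) = 7 + E/14 (Z(E) = 7 - E/(-14) = 7 - E*(-1)/14 = 7 - (-1)*E/14 = 7 + E/14)
-94 - 460*Z(B(0, 1)) = -94 - 460*(7 + (1/14)*(-3)) = -94 - 460*(7 - 3/14) = -94 - 460*95/14 = -94 - 21850/7 = -22508/7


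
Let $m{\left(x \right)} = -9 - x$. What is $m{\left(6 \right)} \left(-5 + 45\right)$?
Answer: $-600$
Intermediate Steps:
$m{\left(6 \right)} \left(-5 + 45\right) = \left(-9 - 6\right) \left(-5 + 45\right) = \left(-9 - 6\right) 40 = \left(-15\right) 40 = -600$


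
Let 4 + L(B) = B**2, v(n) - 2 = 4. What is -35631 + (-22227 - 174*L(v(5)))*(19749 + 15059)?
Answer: -967523991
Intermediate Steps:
v(n) = 6 (v(n) = 2 + 4 = 6)
L(B) = -4 + B**2
-35631 + (-22227 - 174*L(v(5)))*(19749 + 15059) = -35631 + (-22227 - 174*(-4 + 6**2))*(19749 + 15059) = -35631 + (-22227 - 174*(-4 + 36))*34808 = -35631 + (-22227 - 174*32)*34808 = -35631 + (-22227 - 5568)*34808 = -35631 - 27795*34808 = -35631 - 967488360 = -967523991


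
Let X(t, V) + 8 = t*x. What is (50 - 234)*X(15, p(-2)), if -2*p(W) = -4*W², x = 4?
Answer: -9568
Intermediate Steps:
p(W) = 2*W² (p(W) = -(-2)*W² = 2*W²)
X(t, V) = -8 + 4*t (X(t, V) = -8 + t*4 = -8 + 4*t)
(50 - 234)*X(15, p(-2)) = (50 - 234)*(-8 + 4*15) = -184*(-8 + 60) = -184*52 = -9568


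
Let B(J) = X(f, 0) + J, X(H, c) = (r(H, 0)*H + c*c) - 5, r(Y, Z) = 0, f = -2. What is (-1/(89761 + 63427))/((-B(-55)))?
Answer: -1/9191280 ≈ -1.0880e-7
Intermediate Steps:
X(H, c) = -5 + c**2 (X(H, c) = (0*H + c*c) - 5 = (0 + c**2) - 5 = c**2 - 5 = -5 + c**2)
B(J) = -5 + J (B(J) = (-5 + 0**2) + J = (-5 + 0) + J = -5 + J)
(-1/(89761 + 63427))/((-B(-55))) = (-1/(89761 + 63427))/((-(-5 - 55))) = (-1/153188)/((-1*(-60))) = -1*1/153188/60 = -1/153188*1/60 = -1/9191280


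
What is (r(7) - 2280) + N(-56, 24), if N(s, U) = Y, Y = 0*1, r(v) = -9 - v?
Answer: -2296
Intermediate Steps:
Y = 0
N(s, U) = 0
(r(7) - 2280) + N(-56, 24) = ((-9 - 1*7) - 2280) + 0 = ((-9 - 7) - 2280) + 0 = (-16 - 2280) + 0 = -2296 + 0 = -2296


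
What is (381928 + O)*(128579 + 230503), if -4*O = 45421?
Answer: 266132008431/2 ≈ 1.3307e+11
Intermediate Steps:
O = -45421/4 (O = -1/4*45421 = -45421/4 ≈ -11355.)
(381928 + O)*(128579 + 230503) = (381928 - 45421/4)*(128579 + 230503) = (1482291/4)*359082 = 266132008431/2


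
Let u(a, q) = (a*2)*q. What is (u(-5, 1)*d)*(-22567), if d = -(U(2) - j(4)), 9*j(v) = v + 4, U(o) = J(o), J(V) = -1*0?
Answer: 1805360/9 ≈ 2.0060e+5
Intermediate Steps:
J(V) = 0
U(o) = 0
j(v) = 4/9 + v/9 (j(v) = (v + 4)/9 = (4 + v)/9 = 4/9 + v/9)
u(a, q) = 2*a*q (u(a, q) = (2*a)*q = 2*a*q)
d = 8/9 (d = -(0 - (4/9 + (⅑)*4)) = -(0 - (4/9 + 4/9)) = -(0 - 1*8/9) = -(0 - 8/9) = -1*(-8/9) = 8/9 ≈ 0.88889)
(u(-5, 1)*d)*(-22567) = ((2*(-5)*1)*(8/9))*(-22567) = -10*8/9*(-22567) = -80/9*(-22567) = 1805360/9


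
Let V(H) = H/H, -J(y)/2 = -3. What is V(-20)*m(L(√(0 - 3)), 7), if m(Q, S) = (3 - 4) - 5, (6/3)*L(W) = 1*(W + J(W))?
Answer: -6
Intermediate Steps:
J(y) = 6 (J(y) = -2*(-3) = 6)
V(H) = 1
L(W) = 3 + W/2 (L(W) = (1*(W + 6))/2 = (1*(6 + W))/2 = (6 + W)/2 = 3 + W/2)
m(Q, S) = -6 (m(Q, S) = -1 - 5 = -6)
V(-20)*m(L(√(0 - 3)), 7) = 1*(-6) = -6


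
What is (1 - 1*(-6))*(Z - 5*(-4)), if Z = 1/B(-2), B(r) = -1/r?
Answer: 154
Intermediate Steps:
Z = 2 (Z = 1/(-1/(-2)) = 1/(-1*(-½)) = 1/(½) = 2)
(1 - 1*(-6))*(Z - 5*(-4)) = (1 - 1*(-6))*(2 - 5*(-4)) = (1 + 6)*(2 + 20) = 7*22 = 154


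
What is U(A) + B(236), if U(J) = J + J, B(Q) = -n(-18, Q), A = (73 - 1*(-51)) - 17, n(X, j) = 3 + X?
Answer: 229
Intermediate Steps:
A = 107 (A = (73 + 51) - 17 = 124 - 17 = 107)
B(Q) = 15 (B(Q) = -(3 - 18) = -1*(-15) = 15)
U(J) = 2*J
U(A) + B(236) = 2*107 + 15 = 214 + 15 = 229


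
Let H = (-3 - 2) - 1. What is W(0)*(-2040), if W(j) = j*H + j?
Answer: 0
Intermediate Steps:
H = -6 (H = -5 - 1 = -6)
W(j) = -5*j (W(j) = j*(-6) + j = -6*j + j = -5*j)
W(0)*(-2040) = -5*0*(-2040) = 0*(-2040) = 0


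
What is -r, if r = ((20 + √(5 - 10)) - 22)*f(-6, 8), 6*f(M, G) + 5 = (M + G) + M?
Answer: -3 + 3*I*√5/2 ≈ -3.0 + 3.3541*I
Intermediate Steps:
f(M, G) = -⅚ + M/3 + G/6 (f(M, G) = -⅚ + ((M + G) + M)/6 = -⅚ + ((G + M) + M)/6 = -⅚ + (G + 2*M)/6 = -⅚ + (M/3 + G/6) = -⅚ + M/3 + G/6)
r = 3 - 3*I*√5/2 (r = ((20 + √(5 - 10)) - 22)*(-⅚ + (⅓)*(-6) + (⅙)*8) = ((20 + √(-5)) - 22)*(-⅚ - 2 + 4/3) = ((20 + I*√5) - 22)*(-3/2) = (-2 + I*√5)*(-3/2) = 3 - 3*I*√5/2 ≈ 3.0 - 3.3541*I)
-r = -(3 - 3*I*√5/2) = -3 + 3*I*√5/2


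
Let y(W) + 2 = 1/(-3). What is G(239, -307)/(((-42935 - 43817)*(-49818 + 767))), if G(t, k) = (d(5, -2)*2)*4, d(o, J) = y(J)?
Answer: -7/1595727132 ≈ -4.3867e-9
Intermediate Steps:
y(W) = -7/3 (y(W) = -2 + 1/(-3) = -2 - ⅓ = -7/3)
d(o, J) = -7/3
G(t, k) = -56/3 (G(t, k) = -7/3*2*4 = -14/3*4 = -56/3)
G(239, -307)/(((-42935 - 43817)*(-49818 + 767))) = -56*1/((-49818 + 767)*(-42935 - 43817))/3 = -56/(3*((-86752*(-49051)))) = -56/3/4255272352 = -56/3*1/4255272352 = -7/1595727132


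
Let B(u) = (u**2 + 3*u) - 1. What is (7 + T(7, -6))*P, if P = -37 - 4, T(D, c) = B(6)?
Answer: -2460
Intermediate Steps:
B(u) = -1 + u**2 + 3*u
T(D, c) = 53 (T(D, c) = -1 + 6**2 + 3*6 = -1 + 36 + 18 = 53)
P = -41
(7 + T(7, -6))*P = (7 + 53)*(-41) = 60*(-41) = -2460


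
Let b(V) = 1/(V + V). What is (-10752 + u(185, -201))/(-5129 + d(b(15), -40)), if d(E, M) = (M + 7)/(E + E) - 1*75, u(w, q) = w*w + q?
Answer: -23272/5699 ≈ -4.0835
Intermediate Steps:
u(w, q) = q + w² (u(w, q) = w² + q = q + w²)
b(V) = 1/(2*V)
d(E, M) = -75 + (7 + M)/(2*E) (d(E, M) = (7 + M)/((2*E)) - 75 = (7 + M)*(1/(2*E)) - 75 = (7 + M)/(2*E) - 75 = -75 + (7 + M)/(2*E))
(-10752 + u(185, -201))/(-5129 + d(b(15), -40)) = (-10752 + (-201 + 185²))/(-5129 + (7 - 40 - 75/15)/(2*(((½)/15)))) = (-10752 + (-201 + 34225))/(-5129 + (7 - 40 - 75/15)/(2*(((½)*(1/15))))) = (-10752 + 34024)/(-5129 + (7 - 40 - 150*1/30)/(2*(1/30))) = 23272/(-5129 + (½)*30*(7 - 40 - 5)) = 23272/(-5129 + (½)*30*(-38)) = 23272/(-5129 - 570) = 23272/(-5699) = 23272*(-1/5699) = -23272/5699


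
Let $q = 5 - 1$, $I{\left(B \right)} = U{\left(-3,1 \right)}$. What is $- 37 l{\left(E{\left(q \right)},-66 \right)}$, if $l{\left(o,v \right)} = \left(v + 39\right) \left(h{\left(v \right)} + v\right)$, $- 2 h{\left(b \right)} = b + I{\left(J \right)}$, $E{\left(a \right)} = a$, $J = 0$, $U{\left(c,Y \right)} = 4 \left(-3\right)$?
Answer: $-26973$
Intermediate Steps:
$U{\left(c,Y \right)} = -12$
$I{\left(B \right)} = -12$
$q = 4$ ($q = 5 - 1 = 4$)
$h{\left(b \right)} = 6 - \frac{b}{2}$ ($h{\left(b \right)} = - \frac{b - 12}{2} = - \frac{-12 + b}{2} = 6 - \frac{b}{2}$)
$l{\left(o,v \right)} = \left(6 + \frac{v}{2}\right) \left(39 + v\right)$ ($l{\left(o,v \right)} = \left(v + 39\right) \left(\left(6 - \frac{v}{2}\right) + v\right) = \left(39 + v\right) \left(6 + \frac{v}{2}\right) = \left(6 + \frac{v}{2}\right) \left(39 + v\right)$)
$- 37 l{\left(E{\left(q \right)},-66 \right)} = - 37 \left(234 + \frac{\left(-66\right)^{2}}{2} + \frac{51}{2} \left(-66\right)\right) = - 37 \left(234 + \frac{1}{2} \cdot 4356 - 1683\right) = - 37 \left(234 + 2178 - 1683\right) = \left(-37\right) 729 = -26973$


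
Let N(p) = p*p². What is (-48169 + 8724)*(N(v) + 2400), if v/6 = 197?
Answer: -65139590072760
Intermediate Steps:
v = 1182 (v = 6*197 = 1182)
N(p) = p³
(-48169 + 8724)*(N(v) + 2400) = (-48169 + 8724)*(1182³ + 2400) = -39445*(1651400568 + 2400) = -39445*1651402968 = -65139590072760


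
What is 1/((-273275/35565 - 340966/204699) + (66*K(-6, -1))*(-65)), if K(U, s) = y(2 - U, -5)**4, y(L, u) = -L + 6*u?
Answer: -485341329/4341491490522546761 ≈ -1.1179e-10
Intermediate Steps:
K(U, s) = (-32 + U)**4 (K(U, s) = (-(2 - U) + 6*(-5))**4 = ((-2 + U) - 30)**4 = (-32 + U)**4)
1/((-273275/35565 - 340966/204699) + (66*K(-6, -1))*(-65)) = 1/((-273275/35565 - 340966/204699) + (66*(-32 - 6)**4)*(-65)) = 1/((-273275*1/35565 - 340966*1/204699) + (66*(-38)**4)*(-65)) = 1/((-54655/7113 - 340966/204699) + (66*2085136)*(-65)) = 1/(-4537705001/485341329 + 137618976*(-65)) = 1/(-4537705001/485341329 - 8945233440) = 1/(-4341491490522546761/485341329) = -485341329/4341491490522546761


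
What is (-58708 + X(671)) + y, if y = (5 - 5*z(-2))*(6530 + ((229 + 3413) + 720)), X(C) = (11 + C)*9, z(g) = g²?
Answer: -215950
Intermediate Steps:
X(C) = 99 + 9*C
y = -163380 (y = (5 - 5*(-2)²)*(6530 + ((229 + 3413) + 720)) = (5 - 5*4)*(6530 + (3642 + 720)) = (5 - 20)*(6530 + 4362) = -15*10892 = -163380)
(-58708 + X(671)) + y = (-58708 + (99 + 9*671)) - 163380 = (-58708 + (99 + 6039)) - 163380 = (-58708 + 6138) - 163380 = -52570 - 163380 = -215950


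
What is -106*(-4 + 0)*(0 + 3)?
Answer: 1272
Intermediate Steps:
-106*(-4 + 0)*(0 + 3) = -(-424)*3 = -106*(-12) = 1272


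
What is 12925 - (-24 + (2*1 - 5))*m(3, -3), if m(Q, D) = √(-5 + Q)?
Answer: 12925 + 27*I*√2 ≈ 12925.0 + 38.184*I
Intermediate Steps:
12925 - (-24 + (2*1 - 5))*m(3, -3) = 12925 - (-24 + (2*1 - 5))*√(-5 + 3) = 12925 - (-24 + (2 - 5))*√(-2) = 12925 - (-24 - 3)*I*√2 = 12925 - (-27)*I*√2 = 12925 + 27*I*√2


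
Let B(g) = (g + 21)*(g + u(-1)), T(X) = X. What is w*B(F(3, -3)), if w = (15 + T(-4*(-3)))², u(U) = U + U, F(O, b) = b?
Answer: -65610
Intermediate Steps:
u(U) = 2*U
B(g) = (-2 + g)*(21 + g) (B(g) = (g + 21)*(g + 2*(-1)) = (21 + g)*(g - 2) = (21 + g)*(-2 + g) = (-2 + g)*(21 + g))
w = 729 (w = (15 - 4*(-3))² = (15 + 12)² = 27² = 729)
w*B(F(3, -3)) = 729*(-42 + (-3)² + 19*(-3)) = 729*(-42 + 9 - 57) = 729*(-90) = -65610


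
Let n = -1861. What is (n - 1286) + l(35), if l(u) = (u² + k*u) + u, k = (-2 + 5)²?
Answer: -1572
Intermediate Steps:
k = 9 (k = 3² = 9)
l(u) = u² + 10*u (l(u) = (u² + 9*u) + u = u² + 10*u)
(n - 1286) + l(35) = (-1861 - 1286) + 35*(10 + 35) = -3147 + 35*45 = -3147 + 1575 = -1572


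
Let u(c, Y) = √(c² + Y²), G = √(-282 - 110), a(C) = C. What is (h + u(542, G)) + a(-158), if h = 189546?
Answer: 189388 + 2*√73343 ≈ 1.8993e+5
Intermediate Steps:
G = 14*I*√2 (G = √(-392) = 14*I*√2 ≈ 19.799*I)
u(c, Y) = √(Y² + c²)
(h + u(542, G)) + a(-158) = (189546 + √((14*I*√2)² + 542²)) - 158 = (189546 + √(-392 + 293764)) - 158 = (189546 + √293372) - 158 = (189546 + 2*√73343) - 158 = 189388 + 2*√73343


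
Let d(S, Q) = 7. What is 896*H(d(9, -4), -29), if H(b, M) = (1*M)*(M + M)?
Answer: 1507072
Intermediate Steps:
H(b, M) = 2*M**2 (H(b, M) = M*(2*M) = 2*M**2)
896*H(d(9, -4), -29) = 896*(2*(-29)**2) = 896*(2*841) = 896*1682 = 1507072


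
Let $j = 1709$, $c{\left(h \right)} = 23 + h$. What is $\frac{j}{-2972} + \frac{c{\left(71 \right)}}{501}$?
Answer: $- \frac{576841}{1488972} \approx -0.38741$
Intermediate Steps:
$\frac{j}{-2972} + \frac{c{\left(71 \right)}}{501} = \frac{1709}{-2972} + \frac{23 + 71}{501} = 1709 \left(- \frac{1}{2972}\right) + 94 \cdot \frac{1}{501} = - \frac{1709}{2972} + \frac{94}{501} = - \frac{576841}{1488972}$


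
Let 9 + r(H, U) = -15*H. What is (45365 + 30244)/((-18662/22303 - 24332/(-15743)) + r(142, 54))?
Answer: -3792505628223/107255502743 ≈ -35.360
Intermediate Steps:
r(H, U) = -9 - 15*H
(45365 + 30244)/((-18662/22303 - 24332/(-15743)) + r(142, 54)) = (45365 + 30244)/((-18662/22303 - 24332/(-15743)) + (-9 - 15*142)) = 75609/((-18662*1/22303 - 24332*(-1/15743)) + (-9 - 2130)) = 75609/((-18662/22303 + 3476/2249) - 2139) = 75609/(35554390/50159447 - 2139) = 75609/(-107255502743/50159447) = 75609*(-50159447/107255502743) = -3792505628223/107255502743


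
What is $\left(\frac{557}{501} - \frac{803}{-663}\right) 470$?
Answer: $\frac{120883060}{110721} \approx 1091.8$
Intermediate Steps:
$\left(\frac{557}{501} - \frac{803}{-663}\right) 470 = \left(557 \cdot \frac{1}{501} - - \frac{803}{663}\right) 470 = \left(\frac{557}{501} + \frac{803}{663}\right) 470 = \frac{257198}{110721} \cdot 470 = \frac{120883060}{110721}$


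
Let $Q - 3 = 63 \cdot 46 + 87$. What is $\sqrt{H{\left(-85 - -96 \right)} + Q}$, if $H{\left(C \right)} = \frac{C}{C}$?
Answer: $7 \sqrt{61} \approx 54.672$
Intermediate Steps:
$H{\left(C \right)} = 1$
$Q = 2988$ ($Q = 3 + \left(63 \cdot 46 + 87\right) = 3 + \left(2898 + 87\right) = 3 + 2985 = 2988$)
$\sqrt{H{\left(-85 - -96 \right)} + Q} = \sqrt{1 + 2988} = \sqrt{2989} = 7 \sqrt{61}$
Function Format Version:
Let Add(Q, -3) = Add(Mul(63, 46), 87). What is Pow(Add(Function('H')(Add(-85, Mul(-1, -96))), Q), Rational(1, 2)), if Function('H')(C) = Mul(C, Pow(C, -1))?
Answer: Mul(7, Pow(61, Rational(1, 2))) ≈ 54.672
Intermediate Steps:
Function('H')(C) = 1
Q = 2988 (Q = Add(3, Add(Mul(63, 46), 87)) = Add(3, Add(2898, 87)) = Add(3, 2985) = 2988)
Pow(Add(Function('H')(Add(-85, Mul(-1, -96))), Q), Rational(1, 2)) = Pow(Add(1, 2988), Rational(1, 2)) = Pow(2989, Rational(1, 2)) = Mul(7, Pow(61, Rational(1, 2)))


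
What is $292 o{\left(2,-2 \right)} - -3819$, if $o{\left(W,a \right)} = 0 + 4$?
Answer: $4987$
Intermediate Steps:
$o{\left(W,a \right)} = 4$
$292 o{\left(2,-2 \right)} - -3819 = 292 \cdot 4 - -3819 = 1168 + 3819 = 4987$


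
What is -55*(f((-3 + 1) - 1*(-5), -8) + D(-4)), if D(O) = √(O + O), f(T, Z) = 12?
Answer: -660 - 110*I*√2 ≈ -660.0 - 155.56*I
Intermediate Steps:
D(O) = √2*√O (D(O) = √(2*O) = √2*√O)
-55*(f((-3 + 1) - 1*(-5), -8) + D(-4)) = -55*(12 + √2*√(-4)) = -55*(12 + √2*(2*I)) = -55*(12 + 2*I*√2) = -660 - 110*I*√2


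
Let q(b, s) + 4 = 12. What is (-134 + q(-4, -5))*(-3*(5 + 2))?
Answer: 2646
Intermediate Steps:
q(b, s) = 8 (q(b, s) = -4 + 12 = 8)
(-134 + q(-4, -5))*(-3*(5 + 2)) = (-134 + 8)*(-3*(5 + 2)) = -(-378)*7 = -126*(-21) = 2646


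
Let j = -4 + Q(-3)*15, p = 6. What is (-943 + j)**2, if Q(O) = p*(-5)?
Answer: 1951609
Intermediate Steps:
Q(O) = -30 (Q(O) = 6*(-5) = -30)
j = -454 (j = -4 - 30*15 = -4 - 450 = -454)
(-943 + j)**2 = (-943 - 454)**2 = (-1397)**2 = 1951609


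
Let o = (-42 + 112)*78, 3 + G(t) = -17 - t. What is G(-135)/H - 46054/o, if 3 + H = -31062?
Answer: -47709847/5653830 ≈ -8.4385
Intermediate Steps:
H = -31065 (H = -3 - 31062 = -31065)
G(t) = -20 - t (G(t) = -3 + (-17 - t) = -20 - t)
o = 5460 (o = 70*78 = 5460)
G(-135)/H - 46054/o = (-20 - 1*(-135))/(-31065) - 46054/5460 = (-20 + 135)*(-1/31065) - 46054*1/5460 = 115*(-1/31065) - 23027/2730 = -23/6213 - 23027/2730 = -47709847/5653830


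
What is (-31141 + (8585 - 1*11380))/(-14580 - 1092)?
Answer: 1414/653 ≈ 2.1654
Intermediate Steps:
(-31141 + (8585 - 1*11380))/(-14580 - 1092) = (-31141 + (8585 - 11380))/(-15672) = (-31141 - 2795)*(-1/15672) = -33936*(-1/15672) = 1414/653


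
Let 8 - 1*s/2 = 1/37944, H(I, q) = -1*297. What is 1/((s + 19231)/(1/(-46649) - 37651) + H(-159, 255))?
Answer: -33322069818000/9913688808763867 ≈ -0.0033612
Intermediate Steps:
H(I, q) = -297
s = 303551/18972 (s = 16 - 2/37944 = 16 - 2*1/37944 = 16 - 1/18972 = 303551/18972 ≈ 16.000)
1/((s + 19231)/(1/(-46649) - 37651) + H(-159, 255)) = 1/((303551/18972 + 19231)/(1/(-46649) - 37651) - 297) = 1/(365154083/(18972*(-1/46649 - 37651)) - 297) = 1/(365154083/(18972*(-1756381500/46649)) - 297) = 1/((365154083/18972)*(-46649/1756381500) - 297) = 1/(-17034072817867/33322069818000 - 297) = 1/(-9913688808763867/33322069818000) = -33322069818000/9913688808763867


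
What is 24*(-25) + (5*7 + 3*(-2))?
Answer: -571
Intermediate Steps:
24*(-25) + (5*7 + 3*(-2)) = -600 + (35 - 6) = -600 + 29 = -571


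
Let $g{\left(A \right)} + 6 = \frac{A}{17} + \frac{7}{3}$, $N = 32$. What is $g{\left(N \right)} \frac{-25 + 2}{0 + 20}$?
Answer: $\frac{2093}{1020} \approx 2.052$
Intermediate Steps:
$g{\left(A \right)} = - \frac{11}{3} + \frac{A}{17}$ ($g{\left(A \right)} = -6 + \left(\frac{A}{17} + \frac{7}{3}\right) = -6 + \left(\frac{7}{3} + \frac{A}{17}\right) = - \frac{11}{3} + \frac{A}{17}$)
$g{\left(N \right)} \frac{-25 + 2}{0 + 20} = \left(- \frac{11}{3} + \frac{1}{17} \cdot 32\right) \frac{-25 + 2}{0 + 20} = \left(- \frac{11}{3} + \frac{32}{17}\right) \left(- \frac{23}{20}\right) = - \frac{91 \left(\left(-23\right) \frac{1}{20}\right)}{51} = \left(- \frac{91}{51}\right) \left(- \frac{23}{20}\right) = \frac{2093}{1020}$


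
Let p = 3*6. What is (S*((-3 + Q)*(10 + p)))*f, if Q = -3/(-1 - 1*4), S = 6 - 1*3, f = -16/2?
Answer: 8064/5 ≈ 1612.8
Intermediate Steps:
f = -8 (f = -16*½ = -8)
S = 3 (S = 6 - 3 = 3)
Q = ⅗ (Q = -3/(-1 - 4) = -3/(-5) = -3*(-⅕) = ⅗ ≈ 0.60000)
p = 18
(S*((-3 + Q)*(10 + p)))*f = (3*((-3 + ⅗)*(10 + 18)))*(-8) = (3*(-12/5*28))*(-8) = (3*(-336/5))*(-8) = -1008/5*(-8) = 8064/5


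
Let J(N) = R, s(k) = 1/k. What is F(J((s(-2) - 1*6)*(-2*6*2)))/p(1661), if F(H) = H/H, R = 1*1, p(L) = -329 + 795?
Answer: 1/466 ≈ 0.0021459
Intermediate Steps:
s(k) = 1/k
p(L) = 466
R = 1
J(N) = 1
F(H) = 1
F(J((s(-2) - 1*6)*(-2*6*2)))/p(1661) = 1/466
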